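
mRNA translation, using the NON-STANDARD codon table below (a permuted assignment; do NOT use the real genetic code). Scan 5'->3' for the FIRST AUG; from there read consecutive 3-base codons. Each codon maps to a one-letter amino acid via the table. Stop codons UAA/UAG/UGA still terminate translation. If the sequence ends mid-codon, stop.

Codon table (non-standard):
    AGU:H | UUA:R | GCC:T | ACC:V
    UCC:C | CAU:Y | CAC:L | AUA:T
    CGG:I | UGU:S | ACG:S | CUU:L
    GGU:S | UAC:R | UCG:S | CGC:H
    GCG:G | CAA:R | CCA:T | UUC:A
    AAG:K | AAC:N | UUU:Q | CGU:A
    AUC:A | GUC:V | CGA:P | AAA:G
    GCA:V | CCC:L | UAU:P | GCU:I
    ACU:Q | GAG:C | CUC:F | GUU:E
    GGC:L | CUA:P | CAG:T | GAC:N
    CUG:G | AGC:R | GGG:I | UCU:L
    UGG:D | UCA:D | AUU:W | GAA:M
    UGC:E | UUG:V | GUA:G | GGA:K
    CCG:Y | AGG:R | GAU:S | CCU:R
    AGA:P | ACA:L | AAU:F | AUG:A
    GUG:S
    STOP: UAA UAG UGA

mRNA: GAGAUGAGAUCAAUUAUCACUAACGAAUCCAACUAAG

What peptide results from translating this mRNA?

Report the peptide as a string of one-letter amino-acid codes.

Answer: APDWAQNMCN

Derivation:
start AUG at pos 3
pos 3: AUG -> A; peptide=A
pos 6: AGA -> P; peptide=AP
pos 9: UCA -> D; peptide=APD
pos 12: AUU -> W; peptide=APDW
pos 15: AUC -> A; peptide=APDWA
pos 18: ACU -> Q; peptide=APDWAQ
pos 21: AAC -> N; peptide=APDWAQN
pos 24: GAA -> M; peptide=APDWAQNM
pos 27: UCC -> C; peptide=APDWAQNMC
pos 30: AAC -> N; peptide=APDWAQNMCN
pos 33: UAA -> STOP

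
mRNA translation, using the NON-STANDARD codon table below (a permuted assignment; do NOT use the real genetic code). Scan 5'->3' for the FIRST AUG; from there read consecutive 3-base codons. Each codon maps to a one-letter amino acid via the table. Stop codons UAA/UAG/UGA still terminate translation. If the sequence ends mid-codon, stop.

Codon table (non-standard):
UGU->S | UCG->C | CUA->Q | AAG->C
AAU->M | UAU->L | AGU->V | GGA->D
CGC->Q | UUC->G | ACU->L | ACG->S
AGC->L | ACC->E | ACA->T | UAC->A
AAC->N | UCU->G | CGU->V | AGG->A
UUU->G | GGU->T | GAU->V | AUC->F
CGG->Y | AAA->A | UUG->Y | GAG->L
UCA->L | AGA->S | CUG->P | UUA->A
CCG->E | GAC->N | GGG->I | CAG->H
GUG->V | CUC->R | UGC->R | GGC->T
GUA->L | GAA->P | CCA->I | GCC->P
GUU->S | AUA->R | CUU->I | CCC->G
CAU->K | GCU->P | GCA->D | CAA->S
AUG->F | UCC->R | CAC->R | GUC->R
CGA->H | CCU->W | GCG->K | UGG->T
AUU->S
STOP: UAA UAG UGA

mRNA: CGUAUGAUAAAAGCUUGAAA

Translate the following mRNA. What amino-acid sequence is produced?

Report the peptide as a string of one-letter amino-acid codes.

Answer: FRAP

Derivation:
start AUG at pos 3
pos 3: AUG -> F; peptide=F
pos 6: AUA -> R; peptide=FR
pos 9: AAA -> A; peptide=FRA
pos 12: GCU -> P; peptide=FRAP
pos 15: UGA -> STOP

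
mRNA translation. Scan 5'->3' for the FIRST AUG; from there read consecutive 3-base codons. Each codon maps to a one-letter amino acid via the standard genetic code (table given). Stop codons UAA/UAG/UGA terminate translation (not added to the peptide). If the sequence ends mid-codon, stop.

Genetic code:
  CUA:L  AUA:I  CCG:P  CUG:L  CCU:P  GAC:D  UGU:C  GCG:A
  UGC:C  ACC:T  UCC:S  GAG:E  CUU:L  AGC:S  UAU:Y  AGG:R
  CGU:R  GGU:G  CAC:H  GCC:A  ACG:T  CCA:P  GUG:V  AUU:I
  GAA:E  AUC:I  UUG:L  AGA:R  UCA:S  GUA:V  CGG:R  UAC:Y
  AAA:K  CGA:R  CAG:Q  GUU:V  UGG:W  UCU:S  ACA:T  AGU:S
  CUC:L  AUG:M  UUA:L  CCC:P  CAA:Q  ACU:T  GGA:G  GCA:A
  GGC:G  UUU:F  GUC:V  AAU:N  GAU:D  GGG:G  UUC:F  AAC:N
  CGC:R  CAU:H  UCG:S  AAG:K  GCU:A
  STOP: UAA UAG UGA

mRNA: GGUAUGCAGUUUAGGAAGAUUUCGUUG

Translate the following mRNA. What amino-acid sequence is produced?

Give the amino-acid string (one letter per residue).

Answer: MQFRKISL

Derivation:
start AUG at pos 3
pos 3: AUG -> M; peptide=M
pos 6: CAG -> Q; peptide=MQ
pos 9: UUU -> F; peptide=MQF
pos 12: AGG -> R; peptide=MQFR
pos 15: AAG -> K; peptide=MQFRK
pos 18: AUU -> I; peptide=MQFRKI
pos 21: UCG -> S; peptide=MQFRKIS
pos 24: UUG -> L; peptide=MQFRKISL
pos 27: only 0 nt remain (<3), stop (end of mRNA)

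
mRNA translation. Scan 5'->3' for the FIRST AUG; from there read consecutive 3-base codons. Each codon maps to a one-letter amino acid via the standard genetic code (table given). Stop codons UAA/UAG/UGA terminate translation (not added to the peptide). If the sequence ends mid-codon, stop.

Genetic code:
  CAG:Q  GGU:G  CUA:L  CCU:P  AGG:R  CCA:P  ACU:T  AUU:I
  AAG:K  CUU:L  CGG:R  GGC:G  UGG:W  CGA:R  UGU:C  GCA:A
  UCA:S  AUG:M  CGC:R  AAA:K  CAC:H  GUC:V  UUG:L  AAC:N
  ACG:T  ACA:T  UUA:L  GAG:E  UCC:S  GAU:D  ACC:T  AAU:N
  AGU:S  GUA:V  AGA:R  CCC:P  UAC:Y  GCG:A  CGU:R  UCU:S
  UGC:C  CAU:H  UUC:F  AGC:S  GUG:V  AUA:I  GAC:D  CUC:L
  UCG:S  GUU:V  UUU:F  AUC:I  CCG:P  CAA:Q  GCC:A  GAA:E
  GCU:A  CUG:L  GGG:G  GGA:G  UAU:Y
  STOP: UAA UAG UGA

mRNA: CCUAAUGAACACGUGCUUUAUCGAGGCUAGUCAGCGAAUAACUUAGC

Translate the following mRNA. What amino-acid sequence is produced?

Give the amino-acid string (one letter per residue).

start AUG at pos 4
pos 4: AUG -> M; peptide=M
pos 7: AAC -> N; peptide=MN
pos 10: ACG -> T; peptide=MNT
pos 13: UGC -> C; peptide=MNTC
pos 16: UUU -> F; peptide=MNTCF
pos 19: AUC -> I; peptide=MNTCFI
pos 22: GAG -> E; peptide=MNTCFIE
pos 25: GCU -> A; peptide=MNTCFIEA
pos 28: AGU -> S; peptide=MNTCFIEAS
pos 31: CAG -> Q; peptide=MNTCFIEASQ
pos 34: CGA -> R; peptide=MNTCFIEASQR
pos 37: AUA -> I; peptide=MNTCFIEASQRI
pos 40: ACU -> T; peptide=MNTCFIEASQRIT
pos 43: UAG -> STOP

Answer: MNTCFIEASQRIT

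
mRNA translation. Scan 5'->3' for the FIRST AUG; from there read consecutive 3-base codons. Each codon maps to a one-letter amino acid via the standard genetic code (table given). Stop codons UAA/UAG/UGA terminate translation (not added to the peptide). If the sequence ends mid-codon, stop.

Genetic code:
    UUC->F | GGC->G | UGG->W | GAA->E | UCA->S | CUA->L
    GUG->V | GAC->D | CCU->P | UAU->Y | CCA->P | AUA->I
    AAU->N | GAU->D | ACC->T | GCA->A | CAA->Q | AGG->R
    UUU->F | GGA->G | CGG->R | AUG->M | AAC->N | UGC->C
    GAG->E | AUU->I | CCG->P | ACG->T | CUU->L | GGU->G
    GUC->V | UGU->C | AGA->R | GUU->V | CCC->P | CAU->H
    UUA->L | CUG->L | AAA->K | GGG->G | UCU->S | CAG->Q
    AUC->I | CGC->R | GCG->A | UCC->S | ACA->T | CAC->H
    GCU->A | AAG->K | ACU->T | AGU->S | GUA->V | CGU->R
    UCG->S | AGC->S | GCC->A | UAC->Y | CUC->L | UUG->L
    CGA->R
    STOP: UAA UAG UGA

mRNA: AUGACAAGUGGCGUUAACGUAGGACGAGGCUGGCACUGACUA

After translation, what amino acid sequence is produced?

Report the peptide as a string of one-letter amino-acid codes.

start AUG at pos 0
pos 0: AUG -> M; peptide=M
pos 3: ACA -> T; peptide=MT
pos 6: AGU -> S; peptide=MTS
pos 9: GGC -> G; peptide=MTSG
pos 12: GUU -> V; peptide=MTSGV
pos 15: AAC -> N; peptide=MTSGVN
pos 18: GUA -> V; peptide=MTSGVNV
pos 21: GGA -> G; peptide=MTSGVNVG
pos 24: CGA -> R; peptide=MTSGVNVGR
pos 27: GGC -> G; peptide=MTSGVNVGRG
pos 30: UGG -> W; peptide=MTSGVNVGRGW
pos 33: CAC -> H; peptide=MTSGVNVGRGWH
pos 36: UGA -> STOP

Answer: MTSGVNVGRGWH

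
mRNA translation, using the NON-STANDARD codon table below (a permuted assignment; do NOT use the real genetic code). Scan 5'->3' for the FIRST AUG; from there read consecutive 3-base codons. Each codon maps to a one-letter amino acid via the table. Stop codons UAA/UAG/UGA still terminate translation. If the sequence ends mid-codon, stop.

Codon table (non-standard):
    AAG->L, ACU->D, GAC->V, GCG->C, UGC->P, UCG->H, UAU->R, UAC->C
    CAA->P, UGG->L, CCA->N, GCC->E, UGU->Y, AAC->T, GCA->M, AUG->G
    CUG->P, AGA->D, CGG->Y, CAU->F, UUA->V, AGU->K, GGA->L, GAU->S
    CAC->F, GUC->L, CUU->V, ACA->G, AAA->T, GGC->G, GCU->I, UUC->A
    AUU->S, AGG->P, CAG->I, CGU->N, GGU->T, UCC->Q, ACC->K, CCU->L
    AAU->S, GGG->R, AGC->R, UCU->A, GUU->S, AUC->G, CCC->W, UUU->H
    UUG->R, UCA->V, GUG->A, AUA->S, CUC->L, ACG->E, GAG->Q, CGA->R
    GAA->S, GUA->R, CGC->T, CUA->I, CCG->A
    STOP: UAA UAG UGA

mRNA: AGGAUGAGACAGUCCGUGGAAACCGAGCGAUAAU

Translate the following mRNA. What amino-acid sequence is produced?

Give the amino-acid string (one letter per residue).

start AUG at pos 3
pos 3: AUG -> G; peptide=G
pos 6: AGA -> D; peptide=GD
pos 9: CAG -> I; peptide=GDI
pos 12: UCC -> Q; peptide=GDIQ
pos 15: GUG -> A; peptide=GDIQA
pos 18: GAA -> S; peptide=GDIQAS
pos 21: ACC -> K; peptide=GDIQASK
pos 24: GAG -> Q; peptide=GDIQASKQ
pos 27: CGA -> R; peptide=GDIQASKQR
pos 30: UAA -> STOP

Answer: GDIQASKQR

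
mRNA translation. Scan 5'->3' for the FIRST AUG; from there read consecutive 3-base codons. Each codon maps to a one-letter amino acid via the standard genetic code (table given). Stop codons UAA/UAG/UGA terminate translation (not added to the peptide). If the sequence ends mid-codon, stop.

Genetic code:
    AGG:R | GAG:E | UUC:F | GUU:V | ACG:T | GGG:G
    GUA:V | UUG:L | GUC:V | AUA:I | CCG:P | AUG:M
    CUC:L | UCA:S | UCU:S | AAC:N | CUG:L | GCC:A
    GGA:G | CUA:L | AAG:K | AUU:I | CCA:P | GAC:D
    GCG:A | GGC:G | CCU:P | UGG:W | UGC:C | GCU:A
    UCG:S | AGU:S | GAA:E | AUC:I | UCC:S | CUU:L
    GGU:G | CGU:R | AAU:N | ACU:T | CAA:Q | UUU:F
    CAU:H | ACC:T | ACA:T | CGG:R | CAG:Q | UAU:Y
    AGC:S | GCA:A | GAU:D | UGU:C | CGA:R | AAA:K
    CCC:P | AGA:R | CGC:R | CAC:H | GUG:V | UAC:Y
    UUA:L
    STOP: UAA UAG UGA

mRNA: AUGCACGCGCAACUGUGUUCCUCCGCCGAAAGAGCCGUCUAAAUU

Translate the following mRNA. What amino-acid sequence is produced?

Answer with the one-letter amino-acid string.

start AUG at pos 0
pos 0: AUG -> M; peptide=M
pos 3: CAC -> H; peptide=MH
pos 6: GCG -> A; peptide=MHA
pos 9: CAA -> Q; peptide=MHAQ
pos 12: CUG -> L; peptide=MHAQL
pos 15: UGU -> C; peptide=MHAQLC
pos 18: UCC -> S; peptide=MHAQLCS
pos 21: UCC -> S; peptide=MHAQLCSS
pos 24: GCC -> A; peptide=MHAQLCSSA
pos 27: GAA -> E; peptide=MHAQLCSSAE
pos 30: AGA -> R; peptide=MHAQLCSSAER
pos 33: GCC -> A; peptide=MHAQLCSSAERA
pos 36: GUC -> V; peptide=MHAQLCSSAERAV
pos 39: UAA -> STOP

Answer: MHAQLCSSAERAV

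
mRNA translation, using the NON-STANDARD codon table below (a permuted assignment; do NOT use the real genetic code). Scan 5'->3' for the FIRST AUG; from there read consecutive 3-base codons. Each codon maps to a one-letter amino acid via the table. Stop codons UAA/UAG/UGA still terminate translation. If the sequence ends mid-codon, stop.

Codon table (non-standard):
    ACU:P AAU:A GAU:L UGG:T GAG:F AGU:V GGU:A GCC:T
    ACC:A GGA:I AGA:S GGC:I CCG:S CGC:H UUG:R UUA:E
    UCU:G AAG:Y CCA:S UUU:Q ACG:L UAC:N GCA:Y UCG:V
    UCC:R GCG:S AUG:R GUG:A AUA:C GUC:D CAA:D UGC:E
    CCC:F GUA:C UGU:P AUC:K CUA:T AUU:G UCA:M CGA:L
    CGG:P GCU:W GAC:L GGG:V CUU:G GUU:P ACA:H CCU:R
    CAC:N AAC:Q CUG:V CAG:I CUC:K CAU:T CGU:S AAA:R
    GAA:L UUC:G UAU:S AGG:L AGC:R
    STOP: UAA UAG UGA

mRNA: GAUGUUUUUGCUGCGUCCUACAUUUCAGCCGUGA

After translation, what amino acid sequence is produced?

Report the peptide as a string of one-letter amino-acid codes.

Answer: RQRVSRHQIS

Derivation:
start AUG at pos 1
pos 1: AUG -> R; peptide=R
pos 4: UUU -> Q; peptide=RQ
pos 7: UUG -> R; peptide=RQR
pos 10: CUG -> V; peptide=RQRV
pos 13: CGU -> S; peptide=RQRVS
pos 16: CCU -> R; peptide=RQRVSR
pos 19: ACA -> H; peptide=RQRVSRH
pos 22: UUU -> Q; peptide=RQRVSRHQ
pos 25: CAG -> I; peptide=RQRVSRHQI
pos 28: CCG -> S; peptide=RQRVSRHQIS
pos 31: UGA -> STOP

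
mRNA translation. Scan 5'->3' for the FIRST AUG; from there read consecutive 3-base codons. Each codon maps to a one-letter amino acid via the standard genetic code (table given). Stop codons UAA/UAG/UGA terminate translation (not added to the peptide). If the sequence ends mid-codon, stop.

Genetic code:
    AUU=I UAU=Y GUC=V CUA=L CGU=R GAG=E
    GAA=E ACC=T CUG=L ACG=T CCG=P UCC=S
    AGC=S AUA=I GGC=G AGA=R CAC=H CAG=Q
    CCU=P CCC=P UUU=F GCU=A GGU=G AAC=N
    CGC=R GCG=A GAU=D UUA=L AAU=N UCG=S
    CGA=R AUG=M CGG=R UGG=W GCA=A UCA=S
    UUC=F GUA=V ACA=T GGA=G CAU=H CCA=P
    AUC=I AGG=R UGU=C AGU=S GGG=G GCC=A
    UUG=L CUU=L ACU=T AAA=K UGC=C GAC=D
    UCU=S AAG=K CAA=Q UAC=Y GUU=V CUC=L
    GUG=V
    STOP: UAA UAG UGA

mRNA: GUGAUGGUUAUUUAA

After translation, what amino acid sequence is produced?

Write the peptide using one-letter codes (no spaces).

Answer: MVI

Derivation:
start AUG at pos 3
pos 3: AUG -> M; peptide=M
pos 6: GUU -> V; peptide=MV
pos 9: AUU -> I; peptide=MVI
pos 12: UAA -> STOP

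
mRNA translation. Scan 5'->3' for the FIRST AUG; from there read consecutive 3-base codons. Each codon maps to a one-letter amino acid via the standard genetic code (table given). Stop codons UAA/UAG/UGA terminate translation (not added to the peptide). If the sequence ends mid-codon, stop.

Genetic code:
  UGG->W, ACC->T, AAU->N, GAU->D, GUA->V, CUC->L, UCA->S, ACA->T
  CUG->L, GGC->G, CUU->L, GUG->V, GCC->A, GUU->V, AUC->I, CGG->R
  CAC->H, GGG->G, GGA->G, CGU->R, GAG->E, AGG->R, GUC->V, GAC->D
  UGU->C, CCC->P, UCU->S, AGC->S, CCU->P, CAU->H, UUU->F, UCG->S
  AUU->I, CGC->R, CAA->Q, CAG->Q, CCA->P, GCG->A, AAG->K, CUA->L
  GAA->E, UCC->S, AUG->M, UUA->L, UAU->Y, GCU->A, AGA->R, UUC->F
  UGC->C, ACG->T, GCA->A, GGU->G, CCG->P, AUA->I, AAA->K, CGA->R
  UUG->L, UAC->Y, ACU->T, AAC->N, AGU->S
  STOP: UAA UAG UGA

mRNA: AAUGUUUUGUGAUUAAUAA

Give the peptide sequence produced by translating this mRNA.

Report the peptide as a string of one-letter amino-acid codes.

Answer: MFCD

Derivation:
start AUG at pos 1
pos 1: AUG -> M; peptide=M
pos 4: UUU -> F; peptide=MF
pos 7: UGU -> C; peptide=MFC
pos 10: GAU -> D; peptide=MFCD
pos 13: UAA -> STOP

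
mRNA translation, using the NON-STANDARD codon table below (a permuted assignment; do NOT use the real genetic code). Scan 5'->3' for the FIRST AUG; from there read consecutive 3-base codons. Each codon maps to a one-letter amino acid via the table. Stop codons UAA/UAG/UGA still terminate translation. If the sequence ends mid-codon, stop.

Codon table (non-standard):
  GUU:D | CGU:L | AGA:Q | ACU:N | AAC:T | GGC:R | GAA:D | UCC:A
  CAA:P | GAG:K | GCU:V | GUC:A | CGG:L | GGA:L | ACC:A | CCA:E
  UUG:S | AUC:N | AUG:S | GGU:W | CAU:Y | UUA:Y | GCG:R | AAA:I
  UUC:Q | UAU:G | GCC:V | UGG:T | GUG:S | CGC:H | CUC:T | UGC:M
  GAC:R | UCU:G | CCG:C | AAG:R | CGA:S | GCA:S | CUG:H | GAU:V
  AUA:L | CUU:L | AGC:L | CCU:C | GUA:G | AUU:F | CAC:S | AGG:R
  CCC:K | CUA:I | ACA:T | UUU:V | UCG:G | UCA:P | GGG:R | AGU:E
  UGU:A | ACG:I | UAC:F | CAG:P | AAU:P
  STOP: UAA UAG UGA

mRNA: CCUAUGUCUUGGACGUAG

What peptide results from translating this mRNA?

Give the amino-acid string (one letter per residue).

start AUG at pos 3
pos 3: AUG -> S; peptide=S
pos 6: UCU -> G; peptide=SG
pos 9: UGG -> T; peptide=SGT
pos 12: ACG -> I; peptide=SGTI
pos 15: UAG -> STOP

Answer: SGTI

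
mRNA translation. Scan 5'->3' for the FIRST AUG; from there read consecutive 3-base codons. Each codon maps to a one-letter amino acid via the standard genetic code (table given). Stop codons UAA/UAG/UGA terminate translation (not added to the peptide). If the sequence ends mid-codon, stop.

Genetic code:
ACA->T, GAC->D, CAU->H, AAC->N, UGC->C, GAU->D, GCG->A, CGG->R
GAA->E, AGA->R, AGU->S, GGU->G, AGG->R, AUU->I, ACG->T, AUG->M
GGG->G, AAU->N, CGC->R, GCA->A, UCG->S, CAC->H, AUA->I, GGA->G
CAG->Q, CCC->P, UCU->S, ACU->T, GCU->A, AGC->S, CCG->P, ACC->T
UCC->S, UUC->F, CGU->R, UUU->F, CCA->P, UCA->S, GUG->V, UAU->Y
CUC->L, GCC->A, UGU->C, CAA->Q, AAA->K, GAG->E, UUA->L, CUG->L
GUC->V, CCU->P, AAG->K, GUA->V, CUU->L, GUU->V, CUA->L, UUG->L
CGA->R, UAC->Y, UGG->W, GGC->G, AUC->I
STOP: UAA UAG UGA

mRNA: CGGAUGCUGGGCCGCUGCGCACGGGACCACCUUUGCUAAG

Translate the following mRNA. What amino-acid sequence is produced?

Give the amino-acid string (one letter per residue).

Answer: MLGRCARDHLC

Derivation:
start AUG at pos 3
pos 3: AUG -> M; peptide=M
pos 6: CUG -> L; peptide=ML
pos 9: GGC -> G; peptide=MLG
pos 12: CGC -> R; peptide=MLGR
pos 15: UGC -> C; peptide=MLGRC
pos 18: GCA -> A; peptide=MLGRCA
pos 21: CGG -> R; peptide=MLGRCAR
pos 24: GAC -> D; peptide=MLGRCARD
pos 27: CAC -> H; peptide=MLGRCARDH
pos 30: CUU -> L; peptide=MLGRCARDHL
pos 33: UGC -> C; peptide=MLGRCARDHLC
pos 36: UAA -> STOP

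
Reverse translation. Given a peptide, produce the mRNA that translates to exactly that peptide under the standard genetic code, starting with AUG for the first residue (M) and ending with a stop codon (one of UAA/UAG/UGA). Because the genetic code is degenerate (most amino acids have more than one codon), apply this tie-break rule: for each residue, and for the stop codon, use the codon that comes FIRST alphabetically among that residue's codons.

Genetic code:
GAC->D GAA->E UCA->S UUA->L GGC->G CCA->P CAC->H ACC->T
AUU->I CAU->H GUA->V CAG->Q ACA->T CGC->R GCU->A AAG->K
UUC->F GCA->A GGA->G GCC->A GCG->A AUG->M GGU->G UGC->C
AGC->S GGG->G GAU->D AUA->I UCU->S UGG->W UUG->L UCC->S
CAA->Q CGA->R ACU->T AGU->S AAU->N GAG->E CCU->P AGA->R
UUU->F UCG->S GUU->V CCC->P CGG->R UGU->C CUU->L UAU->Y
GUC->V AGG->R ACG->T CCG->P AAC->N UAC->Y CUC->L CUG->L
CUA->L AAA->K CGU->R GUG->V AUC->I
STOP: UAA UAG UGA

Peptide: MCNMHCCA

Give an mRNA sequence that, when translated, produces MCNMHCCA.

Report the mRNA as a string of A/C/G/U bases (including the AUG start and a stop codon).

residue 1: M -> AUG (start codon)
residue 2: C codons sorted = UGC,UGU -> pick first = UGC
residue 3: N codons sorted = AAC,AAU -> pick first = AAC
residue 4: M -> AUG (only codon)
residue 5: H codons sorted = CAC,CAU -> pick first = CAC
residue 6: C codons sorted = UGC,UGU -> pick first = UGC
residue 7: C codons sorted = UGC,UGU -> pick first = UGC
residue 8: A codons sorted = GCA,GCC,GCG,GCU -> pick first = GCA
terminator: stop codons sorted = UAA,UAG,UGA -> pick first = UAA

Answer: mRNA: AUGUGCAACAUGCACUGCUGCGCAUAA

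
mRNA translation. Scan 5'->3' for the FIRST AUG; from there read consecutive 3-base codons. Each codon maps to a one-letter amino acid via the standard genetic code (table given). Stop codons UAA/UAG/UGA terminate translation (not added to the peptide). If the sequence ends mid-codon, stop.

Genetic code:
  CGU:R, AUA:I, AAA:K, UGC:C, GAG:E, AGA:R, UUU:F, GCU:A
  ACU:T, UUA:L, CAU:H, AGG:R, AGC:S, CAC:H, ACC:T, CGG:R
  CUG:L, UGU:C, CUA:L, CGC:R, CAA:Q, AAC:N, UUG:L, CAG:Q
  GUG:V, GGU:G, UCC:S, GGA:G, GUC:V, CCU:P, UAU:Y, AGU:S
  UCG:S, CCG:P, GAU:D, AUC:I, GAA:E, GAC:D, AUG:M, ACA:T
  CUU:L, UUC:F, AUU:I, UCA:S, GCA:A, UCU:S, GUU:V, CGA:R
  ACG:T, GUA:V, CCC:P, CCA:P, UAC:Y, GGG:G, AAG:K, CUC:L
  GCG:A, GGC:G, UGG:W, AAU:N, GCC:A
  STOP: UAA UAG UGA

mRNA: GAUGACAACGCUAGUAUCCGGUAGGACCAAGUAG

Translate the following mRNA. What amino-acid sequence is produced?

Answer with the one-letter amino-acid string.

Answer: MTTLVSGRTK

Derivation:
start AUG at pos 1
pos 1: AUG -> M; peptide=M
pos 4: ACA -> T; peptide=MT
pos 7: ACG -> T; peptide=MTT
pos 10: CUA -> L; peptide=MTTL
pos 13: GUA -> V; peptide=MTTLV
pos 16: UCC -> S; peptide=MTTLVS
pos 19: GGU -> G; peptide=MTTLVSG
pos 22: AGG -> R; peptide=MTTLVSGR
pos 25: ACC -> T; peptide=MTTLVSGRT
pos 28: AAG -> K; peptide=MTTLVSGRTK
pos 31: UAG -> STOP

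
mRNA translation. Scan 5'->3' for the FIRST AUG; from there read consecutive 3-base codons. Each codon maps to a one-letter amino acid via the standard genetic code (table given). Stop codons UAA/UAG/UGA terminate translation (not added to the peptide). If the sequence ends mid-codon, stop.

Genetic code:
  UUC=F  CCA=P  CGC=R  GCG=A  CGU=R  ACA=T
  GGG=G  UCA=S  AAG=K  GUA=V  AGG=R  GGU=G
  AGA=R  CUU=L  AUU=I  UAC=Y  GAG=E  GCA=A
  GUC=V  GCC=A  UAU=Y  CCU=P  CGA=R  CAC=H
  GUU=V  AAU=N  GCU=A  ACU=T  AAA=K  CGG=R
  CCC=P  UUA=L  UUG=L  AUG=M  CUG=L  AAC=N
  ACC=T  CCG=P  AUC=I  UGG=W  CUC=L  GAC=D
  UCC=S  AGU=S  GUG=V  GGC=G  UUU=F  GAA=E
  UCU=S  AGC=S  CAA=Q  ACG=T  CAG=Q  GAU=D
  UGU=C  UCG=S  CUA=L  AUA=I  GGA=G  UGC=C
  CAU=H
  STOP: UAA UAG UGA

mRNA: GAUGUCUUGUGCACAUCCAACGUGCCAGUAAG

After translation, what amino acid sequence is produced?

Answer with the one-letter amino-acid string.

Answer: MSCAHPTCQ

Derivation:
start AUG at pos 1
pos 1: AUG -> M; peptide=M
pos 4: UCU -> S; peptide=MS
pos 7: UGU -> C; peptide=MSC
pos 10: GCA -> A; peptide=MSCA
pos 13: CAU -> H; peptide=MSCAH
pos 16: CCA -> P; peptide=MSCAHP
pos 19: ACG -> T; peptide=MSCAHPT
pos 22: UGC -> C; peptide=MSCAHPTC
pos 25: CAG -> Q; peptide=MSCAHPTCQ
pos 28: UAA -> STOP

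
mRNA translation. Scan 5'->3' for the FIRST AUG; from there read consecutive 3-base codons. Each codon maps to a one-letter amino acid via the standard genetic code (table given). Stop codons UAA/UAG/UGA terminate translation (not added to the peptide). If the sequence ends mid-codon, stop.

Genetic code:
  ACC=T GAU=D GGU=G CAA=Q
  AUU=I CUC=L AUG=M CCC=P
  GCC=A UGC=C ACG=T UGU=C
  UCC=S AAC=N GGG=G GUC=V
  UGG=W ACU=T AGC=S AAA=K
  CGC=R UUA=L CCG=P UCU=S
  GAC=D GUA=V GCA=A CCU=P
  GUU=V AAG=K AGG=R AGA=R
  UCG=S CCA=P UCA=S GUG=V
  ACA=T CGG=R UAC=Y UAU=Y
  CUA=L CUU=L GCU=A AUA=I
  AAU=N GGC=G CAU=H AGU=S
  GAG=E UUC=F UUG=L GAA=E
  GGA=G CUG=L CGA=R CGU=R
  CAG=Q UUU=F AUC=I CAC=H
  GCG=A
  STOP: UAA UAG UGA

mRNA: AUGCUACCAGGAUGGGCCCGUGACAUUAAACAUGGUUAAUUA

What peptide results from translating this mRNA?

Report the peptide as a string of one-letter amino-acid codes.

start AUG at pos 0
pos 0: AUG -> M; peptide=M
pos 3: CUA -> L; peptide=ML
pos 6: CCA -> P; peptide=MLP
pos 9: GGA -> G; peptide=MLPG
pos 12: UGG -> W; peptide=MLPGW
pos 15: GCC -> A; peptide=MLPGWA
pos 18: CGU -> R; peptide=MLPGWAR
pos 21: GAC -> D; peptide=MLPGWARD
pos 24: AUU -> I; peptide=MLPGWARDI
pos 27: AAA -> K; peptide=MLPGWARDIK
pos 30: CAU -> H; peptide=MLPGWARDIKH
pos 33: GGU -> G; peptide=MLPGWARDIKHG
pos 36: UAA -> STOP

Answer: MLPGWARDIKHG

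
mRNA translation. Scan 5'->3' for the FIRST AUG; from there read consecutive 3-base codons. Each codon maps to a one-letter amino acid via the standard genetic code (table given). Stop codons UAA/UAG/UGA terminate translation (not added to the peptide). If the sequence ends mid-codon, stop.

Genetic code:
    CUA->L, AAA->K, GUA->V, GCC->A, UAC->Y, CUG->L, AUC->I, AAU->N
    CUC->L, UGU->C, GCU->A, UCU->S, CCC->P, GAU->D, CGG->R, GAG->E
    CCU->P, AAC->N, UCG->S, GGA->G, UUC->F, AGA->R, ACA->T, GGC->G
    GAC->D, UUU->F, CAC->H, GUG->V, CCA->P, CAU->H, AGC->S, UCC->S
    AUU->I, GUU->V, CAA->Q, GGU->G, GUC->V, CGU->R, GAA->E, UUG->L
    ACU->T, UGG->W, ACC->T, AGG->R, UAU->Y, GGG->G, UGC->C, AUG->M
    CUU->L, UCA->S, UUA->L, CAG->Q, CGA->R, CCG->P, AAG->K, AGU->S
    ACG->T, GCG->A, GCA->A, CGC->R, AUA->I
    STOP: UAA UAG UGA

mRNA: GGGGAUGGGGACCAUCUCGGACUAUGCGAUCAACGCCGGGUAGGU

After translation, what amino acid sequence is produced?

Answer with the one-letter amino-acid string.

Answer: MGTISDYAINAG

Derivation:
start AUG at pos 4
pos 4: AUG -> M; peptide=M
pos 7: GGG -> G; peptide=MG
pos 10: ACC -> T; peptide=MGT
pos 13: AUC -> I; peptide=MGTI
pos 16: UCG -> S; peptide=MGTIS
pos 19: GAC -> D; peptide=MGTISD
pos 22: UAU -> Y; peptide=MGTISDY
pos 25: GCG -> A; peptide=MGTISDYA
pos 28: AUC -> I; peptide=MGTISDYAI
pos 31: AAC -> N; peptide=MGTISDYAIN
pos 34: GCC -> A; peptide=MGTISDYAINA
pos 37: GGG -> G; peptide=MGTISDYAINAG
pos 40: UAG -> STOP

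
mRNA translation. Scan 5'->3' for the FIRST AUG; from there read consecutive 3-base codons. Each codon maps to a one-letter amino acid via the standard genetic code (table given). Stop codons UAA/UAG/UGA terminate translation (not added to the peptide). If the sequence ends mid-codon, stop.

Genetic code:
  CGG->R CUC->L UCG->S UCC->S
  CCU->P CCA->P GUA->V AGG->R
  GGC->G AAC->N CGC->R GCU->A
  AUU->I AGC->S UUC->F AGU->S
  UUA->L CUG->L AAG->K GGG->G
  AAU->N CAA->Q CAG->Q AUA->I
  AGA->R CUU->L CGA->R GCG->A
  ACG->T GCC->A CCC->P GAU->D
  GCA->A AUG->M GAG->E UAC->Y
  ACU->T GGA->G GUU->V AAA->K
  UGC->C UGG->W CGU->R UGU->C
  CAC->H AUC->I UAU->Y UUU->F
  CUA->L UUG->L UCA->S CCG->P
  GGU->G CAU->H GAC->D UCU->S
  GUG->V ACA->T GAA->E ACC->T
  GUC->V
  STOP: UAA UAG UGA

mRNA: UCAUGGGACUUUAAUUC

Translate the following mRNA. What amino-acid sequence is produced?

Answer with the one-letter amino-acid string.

start AUG at pos 2
pos 2: AUG -> M; peptide=M
pos 5: GGA -> G; peptide=MG
pos 8: CUU -> L; peptide=MGL
pos 11: UAA -> STOP

Answer: MGL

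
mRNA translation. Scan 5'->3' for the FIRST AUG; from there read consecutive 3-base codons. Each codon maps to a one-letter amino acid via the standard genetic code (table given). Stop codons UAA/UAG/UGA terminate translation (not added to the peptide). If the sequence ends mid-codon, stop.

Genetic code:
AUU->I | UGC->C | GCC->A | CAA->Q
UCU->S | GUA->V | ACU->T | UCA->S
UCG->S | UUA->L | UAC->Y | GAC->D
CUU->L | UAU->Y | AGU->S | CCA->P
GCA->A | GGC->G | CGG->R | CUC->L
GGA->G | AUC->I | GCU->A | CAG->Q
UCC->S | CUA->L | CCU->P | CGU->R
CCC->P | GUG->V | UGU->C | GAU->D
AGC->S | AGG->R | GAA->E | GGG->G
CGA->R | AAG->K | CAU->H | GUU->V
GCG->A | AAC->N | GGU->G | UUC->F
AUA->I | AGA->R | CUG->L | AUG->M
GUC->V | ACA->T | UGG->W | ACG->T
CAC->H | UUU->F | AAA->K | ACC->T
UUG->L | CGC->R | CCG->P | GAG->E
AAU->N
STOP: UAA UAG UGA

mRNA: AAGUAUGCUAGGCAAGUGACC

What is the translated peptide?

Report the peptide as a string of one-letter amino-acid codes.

start AUG at pos 4
pos 4: AUG -> M; peptide=M
pos 7: CUA -> L; peptide=ML
pos 10: GGC -> G; peptide=MLG
pos 13: AAG -> K; peptide=MLGK
pos 16: UGA -> STOP

Answer: MLGK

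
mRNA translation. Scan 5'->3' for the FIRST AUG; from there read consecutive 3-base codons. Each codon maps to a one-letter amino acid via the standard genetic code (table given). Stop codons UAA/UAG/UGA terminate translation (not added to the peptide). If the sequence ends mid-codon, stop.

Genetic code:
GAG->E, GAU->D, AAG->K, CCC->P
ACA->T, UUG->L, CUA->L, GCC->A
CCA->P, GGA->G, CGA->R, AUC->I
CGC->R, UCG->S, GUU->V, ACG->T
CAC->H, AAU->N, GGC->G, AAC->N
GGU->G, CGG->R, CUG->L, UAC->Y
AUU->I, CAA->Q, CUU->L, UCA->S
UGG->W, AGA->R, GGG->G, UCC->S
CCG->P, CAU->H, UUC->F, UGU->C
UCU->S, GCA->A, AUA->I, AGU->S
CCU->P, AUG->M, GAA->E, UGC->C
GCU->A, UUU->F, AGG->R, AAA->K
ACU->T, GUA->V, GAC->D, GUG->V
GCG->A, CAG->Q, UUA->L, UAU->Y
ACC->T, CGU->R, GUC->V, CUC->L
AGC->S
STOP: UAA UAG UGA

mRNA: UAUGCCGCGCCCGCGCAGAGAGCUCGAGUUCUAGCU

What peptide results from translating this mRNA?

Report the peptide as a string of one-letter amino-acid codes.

start AUG at pos 1
pos 1: AUG -> M; peptide=M
pos 4: CCG -> P; peptide=MP
pos 7: CGC -> R; peptide=MPR
pos 10: CCG -> P; peptide=MPRP
pos 13: CGC -> R; peptide=MPRPR
pos 16: AGA -> R; peptide=MPRPRR
pos 19: GAG -> E; peptide=MPRPRRE
pos 22: CUC -> L; peptide=MPRPRREL
pos 25: GAG -> E; peptide=MPRPRRELE
pos 28: UUC -> F; peptide=MPRPRRELEF
pos 31: UAG -> STOP

Answer: MPRPRRELEF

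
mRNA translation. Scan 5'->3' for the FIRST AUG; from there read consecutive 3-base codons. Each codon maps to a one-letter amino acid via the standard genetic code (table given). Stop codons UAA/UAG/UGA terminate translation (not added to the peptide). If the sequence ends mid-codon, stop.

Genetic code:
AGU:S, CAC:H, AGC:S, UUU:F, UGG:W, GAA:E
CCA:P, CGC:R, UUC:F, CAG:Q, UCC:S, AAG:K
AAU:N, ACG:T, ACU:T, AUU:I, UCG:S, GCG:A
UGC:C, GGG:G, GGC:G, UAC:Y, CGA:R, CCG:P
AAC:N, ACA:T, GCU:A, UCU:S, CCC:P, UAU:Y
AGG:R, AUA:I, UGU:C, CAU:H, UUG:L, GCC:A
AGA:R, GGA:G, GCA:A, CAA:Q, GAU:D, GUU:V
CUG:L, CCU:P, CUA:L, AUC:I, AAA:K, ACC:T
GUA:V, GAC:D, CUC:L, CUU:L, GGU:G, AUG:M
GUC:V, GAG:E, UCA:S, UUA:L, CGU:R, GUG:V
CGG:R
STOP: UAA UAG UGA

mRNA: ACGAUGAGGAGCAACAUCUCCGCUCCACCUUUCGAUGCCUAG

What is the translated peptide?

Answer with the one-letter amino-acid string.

Answer: MRSNISAPPFDA

Derivation:
start AUG at pos 3
pos 3: AUG -> M; peptide=M
pos 6: AGG -> R; peptide=MR
pos 9: AGC -> S; peptide=MRS
pos 12: AAC -> N; peptide=MRSN
pos 15: AUC -> I; peptide=MRSNI
pos 18: UCC -> S; peptide=MRSNIS
pos 21: GCU -> A; peptide=MRSNISA
pos 24: CCA -> P; peptide=MRSNISAP
pos 27: CCU -> P; peptide=MRSNISAPP
pos 30: UUC -> F; peptide=MRSNISAPPF
pos 33: GAU -> D; peptide=MRSNISAPPFD
pos 36: GCC -> A; peptide=MRSNISAPPFDA
pos 39: UAG -> STOP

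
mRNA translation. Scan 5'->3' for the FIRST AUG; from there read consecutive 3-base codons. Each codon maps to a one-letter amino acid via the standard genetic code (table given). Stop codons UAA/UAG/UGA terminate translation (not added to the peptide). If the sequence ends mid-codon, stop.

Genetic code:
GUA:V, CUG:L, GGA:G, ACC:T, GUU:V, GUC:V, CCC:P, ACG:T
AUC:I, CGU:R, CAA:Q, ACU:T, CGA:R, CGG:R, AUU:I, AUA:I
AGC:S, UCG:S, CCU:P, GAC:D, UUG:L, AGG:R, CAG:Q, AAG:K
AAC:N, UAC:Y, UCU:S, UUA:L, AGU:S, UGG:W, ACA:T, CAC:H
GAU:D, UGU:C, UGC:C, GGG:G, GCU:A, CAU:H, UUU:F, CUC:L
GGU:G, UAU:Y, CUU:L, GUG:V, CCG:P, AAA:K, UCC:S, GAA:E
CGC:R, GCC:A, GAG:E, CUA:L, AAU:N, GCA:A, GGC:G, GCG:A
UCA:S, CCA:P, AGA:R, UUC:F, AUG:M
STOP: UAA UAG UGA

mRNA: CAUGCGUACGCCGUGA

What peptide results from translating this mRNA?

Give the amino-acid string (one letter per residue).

Answer: MRTP

Derivation:
start AUG at pos 1
pos 1: AUG -> M; peptide=M
pos 4: CGU -> R; peptide=MR
pos 7: ACG -> T; peptide=MRT
pos 10: CCG -> P; peptide=MRTP
pos 13: UGA -> STOP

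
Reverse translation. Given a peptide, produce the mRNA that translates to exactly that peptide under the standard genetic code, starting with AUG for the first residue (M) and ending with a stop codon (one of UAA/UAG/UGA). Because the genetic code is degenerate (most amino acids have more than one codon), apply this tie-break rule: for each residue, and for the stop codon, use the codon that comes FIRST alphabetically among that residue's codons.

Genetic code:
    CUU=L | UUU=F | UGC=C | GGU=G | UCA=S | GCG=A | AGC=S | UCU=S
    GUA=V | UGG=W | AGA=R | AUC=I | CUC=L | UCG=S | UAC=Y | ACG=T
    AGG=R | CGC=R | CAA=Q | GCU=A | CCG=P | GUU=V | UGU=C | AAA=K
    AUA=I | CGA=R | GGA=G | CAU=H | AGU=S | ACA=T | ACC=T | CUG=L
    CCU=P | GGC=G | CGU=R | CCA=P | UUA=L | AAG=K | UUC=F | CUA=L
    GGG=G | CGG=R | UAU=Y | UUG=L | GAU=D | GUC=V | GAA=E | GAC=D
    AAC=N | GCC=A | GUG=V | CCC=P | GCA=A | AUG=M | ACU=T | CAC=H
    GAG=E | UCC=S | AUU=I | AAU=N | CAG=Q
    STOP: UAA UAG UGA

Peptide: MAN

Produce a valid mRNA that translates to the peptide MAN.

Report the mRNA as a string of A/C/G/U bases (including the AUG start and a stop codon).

Answer: mRNA: AUGGCAAACUAA

Derivation:
residue 1: M -> AUG (start codon)
residue 2: A codons sorted = GCA,GCC,GCG,GCU -> pick first = GCA
residue 3: N codons sorted = AAC,AAU -> pick first = AAC
terminator: stop codons sorted = UAA,UAG,UGA -> pick first = UAA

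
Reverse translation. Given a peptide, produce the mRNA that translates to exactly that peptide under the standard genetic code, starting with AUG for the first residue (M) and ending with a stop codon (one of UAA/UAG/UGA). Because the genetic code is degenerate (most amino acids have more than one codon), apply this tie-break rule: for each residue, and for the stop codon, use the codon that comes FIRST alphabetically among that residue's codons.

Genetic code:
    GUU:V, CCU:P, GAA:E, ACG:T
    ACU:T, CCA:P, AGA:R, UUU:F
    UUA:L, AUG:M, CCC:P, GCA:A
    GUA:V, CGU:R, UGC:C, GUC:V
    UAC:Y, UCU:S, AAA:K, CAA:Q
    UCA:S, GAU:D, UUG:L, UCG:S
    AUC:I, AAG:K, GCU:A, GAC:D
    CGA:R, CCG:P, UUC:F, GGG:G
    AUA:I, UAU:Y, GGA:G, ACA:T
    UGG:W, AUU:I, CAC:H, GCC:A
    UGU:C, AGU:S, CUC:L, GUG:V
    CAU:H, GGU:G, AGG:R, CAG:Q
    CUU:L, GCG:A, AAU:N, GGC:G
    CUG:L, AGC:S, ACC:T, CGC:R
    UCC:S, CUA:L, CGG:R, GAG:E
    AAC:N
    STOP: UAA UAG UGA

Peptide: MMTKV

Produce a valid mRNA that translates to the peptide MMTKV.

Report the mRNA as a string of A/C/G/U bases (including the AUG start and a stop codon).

Answer: mRNA: AUGAUGACAAAAGUAUAA

Derivation:
residue 1: M -> AUG (start codon)
residue 2: M -> AUG (only codon)
residue 3: T codons sorted = ACA,ACC,ACG,ACU -> pick first = ACA
residue 4: K codons sorted = AAA,AAG -> pick first = AAA
residue 5: V codons sorted = GUA,GUC,GUG,GUU -> pick first = GUA
terminator: stop codons sorted = UAA,UAG,UGA -> pick first = UAA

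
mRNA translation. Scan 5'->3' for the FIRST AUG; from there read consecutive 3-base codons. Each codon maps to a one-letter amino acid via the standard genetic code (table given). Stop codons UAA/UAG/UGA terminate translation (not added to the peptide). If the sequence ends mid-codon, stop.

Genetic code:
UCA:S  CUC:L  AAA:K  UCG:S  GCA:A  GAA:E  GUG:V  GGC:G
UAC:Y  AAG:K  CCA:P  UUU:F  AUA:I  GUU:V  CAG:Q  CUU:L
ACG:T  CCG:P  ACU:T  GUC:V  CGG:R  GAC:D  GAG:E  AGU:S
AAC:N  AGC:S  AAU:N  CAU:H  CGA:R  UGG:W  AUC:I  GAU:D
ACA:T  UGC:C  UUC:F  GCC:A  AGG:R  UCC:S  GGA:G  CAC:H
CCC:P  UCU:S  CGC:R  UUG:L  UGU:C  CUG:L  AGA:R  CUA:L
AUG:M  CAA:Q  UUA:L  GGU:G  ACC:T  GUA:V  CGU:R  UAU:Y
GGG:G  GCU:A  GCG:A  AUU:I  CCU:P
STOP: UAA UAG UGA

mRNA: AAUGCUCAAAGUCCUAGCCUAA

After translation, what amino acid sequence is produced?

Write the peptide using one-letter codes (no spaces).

start AUG at pos 1
pos 1: AUG -> M; peptide=M
pos 4: CUC -> L; peptide=ML
pos 7: AAA -> K; peptide=MLK
pos 10: GUC -> V; peptide=MLKV
pos 13: CUA -> L; peptide=MLKVL
pos 16: GCC -> A; peptide=MLKVLA
pos 19: UAA -> STOP

Answer: MLKVLA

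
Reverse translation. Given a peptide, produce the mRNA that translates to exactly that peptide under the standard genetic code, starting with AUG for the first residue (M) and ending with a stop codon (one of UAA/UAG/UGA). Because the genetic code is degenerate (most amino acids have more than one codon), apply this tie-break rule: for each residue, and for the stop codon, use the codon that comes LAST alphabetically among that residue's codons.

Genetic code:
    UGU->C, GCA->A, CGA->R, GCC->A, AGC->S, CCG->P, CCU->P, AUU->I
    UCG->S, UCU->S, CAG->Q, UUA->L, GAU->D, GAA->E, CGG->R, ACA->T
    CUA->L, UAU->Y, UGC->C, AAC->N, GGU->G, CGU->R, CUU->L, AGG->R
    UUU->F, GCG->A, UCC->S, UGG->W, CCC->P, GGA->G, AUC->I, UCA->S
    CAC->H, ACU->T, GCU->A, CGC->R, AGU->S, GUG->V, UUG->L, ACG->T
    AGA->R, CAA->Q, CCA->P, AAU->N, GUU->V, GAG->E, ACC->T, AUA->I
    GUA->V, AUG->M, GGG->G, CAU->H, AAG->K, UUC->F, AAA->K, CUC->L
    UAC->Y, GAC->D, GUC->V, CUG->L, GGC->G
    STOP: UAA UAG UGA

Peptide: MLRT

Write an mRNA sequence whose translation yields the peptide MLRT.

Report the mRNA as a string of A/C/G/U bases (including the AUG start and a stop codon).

residue 1: M -> AUG (start codon)
residue 2: L codons sorted = CUA,CUC,CUG,CUU,UUA,UUG -> pick last = UUG
residue 3: R codons sorted = AGA,AGG,CGA,CGC,CGG,CGU -> pick last = CGU
residue 4: T codons sorted = ACA,ACC,ACG,ACU -> pick last = ACU
terminator: stop codons sorted = UAA,UAG,UGA -> pick last = UGA

Answer: mRNA: AUGUUGCGUACUUGA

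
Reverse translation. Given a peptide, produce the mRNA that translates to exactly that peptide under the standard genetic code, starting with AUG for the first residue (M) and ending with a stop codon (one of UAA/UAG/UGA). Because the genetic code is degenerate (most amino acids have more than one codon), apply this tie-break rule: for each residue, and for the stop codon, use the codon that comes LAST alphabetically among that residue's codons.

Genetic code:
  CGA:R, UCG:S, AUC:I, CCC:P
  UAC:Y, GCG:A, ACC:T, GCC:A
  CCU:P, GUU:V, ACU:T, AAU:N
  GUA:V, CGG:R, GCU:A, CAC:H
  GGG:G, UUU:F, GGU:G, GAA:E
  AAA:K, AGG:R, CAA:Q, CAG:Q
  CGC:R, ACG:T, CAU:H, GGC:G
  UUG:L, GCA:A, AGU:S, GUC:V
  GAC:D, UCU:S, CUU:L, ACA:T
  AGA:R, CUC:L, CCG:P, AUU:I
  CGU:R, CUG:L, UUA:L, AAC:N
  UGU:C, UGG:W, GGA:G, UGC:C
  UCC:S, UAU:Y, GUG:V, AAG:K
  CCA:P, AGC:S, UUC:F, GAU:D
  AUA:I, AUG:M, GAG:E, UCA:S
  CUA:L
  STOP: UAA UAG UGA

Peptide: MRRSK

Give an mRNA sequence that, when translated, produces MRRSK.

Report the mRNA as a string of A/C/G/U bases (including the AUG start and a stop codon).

Answer: mRNA: AUGCGUCGUUCUAAGUGA

Derivation:
residue 1: M -> AUG (start codon)
residue 2: R codons sorted = AGA,AGG,CGA,CGC,CGG,CGU -> pick last = CGU
residue 3: R codons sorted = AGA,AGG,CGA,CGC,CGG,CGU -> pick last = CGU
residue 4: S codons sorted = AGC,AGU,UCA,UCC,UCG,UCU -> pick last = UCU
residue 5: K codons sorted = AAA,AAG -> pick last = AAG
terminator: stop codons sorted = UAA,UAG,UGA -> pick last = UGA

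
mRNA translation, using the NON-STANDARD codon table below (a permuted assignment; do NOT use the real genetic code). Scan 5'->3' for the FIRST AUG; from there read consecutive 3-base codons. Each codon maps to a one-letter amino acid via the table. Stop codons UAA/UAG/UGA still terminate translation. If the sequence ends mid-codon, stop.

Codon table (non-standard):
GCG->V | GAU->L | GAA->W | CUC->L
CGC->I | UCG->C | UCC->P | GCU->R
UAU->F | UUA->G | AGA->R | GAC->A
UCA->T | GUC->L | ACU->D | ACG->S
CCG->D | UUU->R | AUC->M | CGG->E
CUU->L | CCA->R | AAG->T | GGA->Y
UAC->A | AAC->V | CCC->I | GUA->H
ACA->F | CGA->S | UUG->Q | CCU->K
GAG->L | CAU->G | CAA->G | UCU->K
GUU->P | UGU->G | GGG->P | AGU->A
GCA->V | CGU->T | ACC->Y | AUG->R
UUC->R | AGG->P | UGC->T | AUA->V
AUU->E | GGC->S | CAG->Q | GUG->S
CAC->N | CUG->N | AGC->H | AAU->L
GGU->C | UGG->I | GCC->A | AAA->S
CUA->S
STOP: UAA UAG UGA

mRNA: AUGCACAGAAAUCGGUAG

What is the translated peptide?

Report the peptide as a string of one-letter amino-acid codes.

Answer: RNRLE

Derivation:
start AUG at pos 0
pos 0: AUG -> R; peptide=R
pos 3: CAC -> N; peptide=RN
pos 6: AGA -> R; peptide=RNR
pos 9: AAU -> L; peptide=RNRL
pos 12: CGG -> E; peptide=RNRLE
pos 15: UAG -> STOP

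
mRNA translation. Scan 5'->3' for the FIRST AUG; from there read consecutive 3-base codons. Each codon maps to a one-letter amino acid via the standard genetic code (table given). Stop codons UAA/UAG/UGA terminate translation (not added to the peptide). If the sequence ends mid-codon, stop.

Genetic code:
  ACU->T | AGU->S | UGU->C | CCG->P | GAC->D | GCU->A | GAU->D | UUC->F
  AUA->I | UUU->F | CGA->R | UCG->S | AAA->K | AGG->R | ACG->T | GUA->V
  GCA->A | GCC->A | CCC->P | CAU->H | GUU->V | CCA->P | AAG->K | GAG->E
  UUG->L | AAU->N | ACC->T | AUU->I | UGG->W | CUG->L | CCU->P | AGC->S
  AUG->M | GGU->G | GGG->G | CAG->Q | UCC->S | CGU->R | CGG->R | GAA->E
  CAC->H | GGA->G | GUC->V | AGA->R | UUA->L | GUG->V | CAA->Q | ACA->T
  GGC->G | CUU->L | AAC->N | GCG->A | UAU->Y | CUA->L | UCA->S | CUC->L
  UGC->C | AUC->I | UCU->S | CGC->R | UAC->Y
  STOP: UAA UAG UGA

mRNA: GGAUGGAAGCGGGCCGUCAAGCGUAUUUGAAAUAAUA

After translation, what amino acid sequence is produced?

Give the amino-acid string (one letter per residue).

Answer: MEAGRQAYLK

Derivation:
start AUG at pos 2
pos 2: AUG -> M; peptide=M
pos 5: GAA -> E; peptide=ME
pos 8: GCG -> A; peptide=MEA
pos 11: GGC -> G; peptide=MEAG
pos 14: CGU -> R; peptide=MEAGR
pos 17: CAA -> Q; peptide=MEAGRQ
pos 20: GCG -> A; peptide=MEAGRQA
pos 23: UAU -> Y; peptide=MEAGRQAY
pos 26: UUG -> L; peptide=MEAGRQAYL
pos 29: AAA -> K; peptide=MEAGRQAYLK
pos 32: UAA -> STOP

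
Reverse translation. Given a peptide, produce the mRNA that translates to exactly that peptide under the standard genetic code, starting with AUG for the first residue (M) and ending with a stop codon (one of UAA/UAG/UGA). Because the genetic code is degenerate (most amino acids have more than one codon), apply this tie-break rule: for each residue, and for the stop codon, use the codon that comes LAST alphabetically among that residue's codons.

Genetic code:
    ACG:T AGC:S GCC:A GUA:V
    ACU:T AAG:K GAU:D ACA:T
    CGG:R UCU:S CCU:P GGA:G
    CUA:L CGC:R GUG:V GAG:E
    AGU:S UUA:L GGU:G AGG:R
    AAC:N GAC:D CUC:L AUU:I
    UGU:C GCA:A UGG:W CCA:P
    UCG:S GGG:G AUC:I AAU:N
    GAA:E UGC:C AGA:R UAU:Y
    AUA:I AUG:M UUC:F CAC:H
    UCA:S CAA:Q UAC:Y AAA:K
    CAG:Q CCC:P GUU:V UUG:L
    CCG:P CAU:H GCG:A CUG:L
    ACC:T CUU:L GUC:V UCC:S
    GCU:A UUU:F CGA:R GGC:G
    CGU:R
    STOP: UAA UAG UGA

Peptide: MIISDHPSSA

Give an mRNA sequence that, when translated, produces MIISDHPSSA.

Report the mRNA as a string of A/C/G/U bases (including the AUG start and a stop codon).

Answer: mRNA: AUGAUUAUUUCUGAUCAUCCUUCUUCUGCUUGA

Derivation:
residue 1: M -> AUG (start codon)
residue 2: I codons sorted = AUA,AUC,AUU -> pick last = AUU
residue 3: I codons sorted = AUA,AUC,AUU -> pick last = AUU
residue 4: S codons sorted = AGC,AGU,UCA,UCC,UCG,UCU -> pick last = UCU
residue 5: D codons sorted = GAC,GAU -> pick last = GAU
residue 6: H codons sorted = CAC,CAU -> pick last = CAU
residue 7: P codons sorted = CCA,CCC,CCG,CCU -> pick last = CCU
residue 8: S codons sorted = AGC,AGU,UCA,UCC,UCG,UCU -> pick last = UCU
residue 9: S codons sorted = AGC,AGU,UCA,UCC,UCG,UCU -> pick last = UCU
residue 10: A codons sorted = GCA,GCC,GCG,GCU -> pick last = GCU
terminator: stop codons sorted = UAA,UAG,UGA -> pick last = UGA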